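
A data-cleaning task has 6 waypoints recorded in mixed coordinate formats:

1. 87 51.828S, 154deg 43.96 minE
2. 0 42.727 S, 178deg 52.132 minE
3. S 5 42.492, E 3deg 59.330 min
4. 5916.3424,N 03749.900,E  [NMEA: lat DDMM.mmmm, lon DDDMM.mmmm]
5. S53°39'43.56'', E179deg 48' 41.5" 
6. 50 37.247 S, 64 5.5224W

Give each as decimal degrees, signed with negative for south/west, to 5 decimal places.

1. -87.86380, 154.73267
2. -0.71212, 178.86887
3. -5.70820, 3.98883
4. 59.27237, 37.83167
5. -53.66210, 179.81153
6. -50.62078, -64.09204

Point 1:
  Latitude: 51.828′ = 0.863800°; total 87.863800
  hemisphere S, so the sign is −
  Longitude: 154 + 43.96/60 = 154.732667
  E → positive
Point 2:
  Lat: 0 + 42.727/60 = 0.712117
  S ⇒ negate
  Lon: 52.132′ = 0.868867°; total 178.868867
  E → positive
Point 3:
  Latitude: 42.492′ = 0.708200°; total 5.708200
  S → negative
  Longitude: 3 + 59.33/60 = 3.988833
  E → positive
Point 4:
  φ: degrees = first 2 digits = 59, minutes = 16.3424; 59 + 16.3424/60 = 59.272373
  N → positive
  λ: split at 3 digits → 037° and 49.9′; 37 + 49.9/60 = 37.831667
  E ⇒ keep positive
Point 5:
  φ: 39′ + 43.56″ = 39.72600′; 53 + 39.72600/60 = 53.662100
  S ⇒ negate
  λ: 179° + 48/60 + 41.5/3600 = 179 + 0.800000 + 0.011528 = 179.811528
  E → positive
Point 6:
  φ: 50 + 37.247/60 = 50.620783
  S → negative
  Longitude: 5.5224′ = 0.092040°; total 64.092040
  hemisphere W, so the sign is −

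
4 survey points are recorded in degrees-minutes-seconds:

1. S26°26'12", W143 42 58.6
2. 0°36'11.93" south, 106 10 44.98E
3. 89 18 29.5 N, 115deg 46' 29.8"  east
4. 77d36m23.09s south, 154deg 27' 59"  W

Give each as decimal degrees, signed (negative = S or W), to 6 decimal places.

1. -26.436667, -143.716278
2. -0.603314, 106.179161
3. 89.308194, 115.774944
4. -77.606414, -154.466389

Point 1:
  Lat: 26° + 26/60 + 12/3600 = 26 + 0.433333 + 0.003333 = 26.4366667
  S ⇒ negate
  λ: 42′ + 58.6″ = 42.97667′; 143 + 42.97667/60 = 143.7162778
  W → negative
Point 2:
  φ: 36′ + 11.93″ = 36.19883′; 0 + 36.19883/60 = 0.6033139
  S → negative
  λ: 106 + 10/60 + 44.98/3600 = 106.1791611
  E ⇒ keep positive
Point 3:
  Lat: 18′ + 29.5″ = 18.49167′; 89 + 18.49167/60 = 89.3081944
  N ⇒ keep positive
  Longitude: 46′ + 29.8″ = 46.49667′; 115 + 46.49667/60 = 115.7749444
  E → positive
Point 4:
  Latitude: 77 + 36/60 + 23.09/3600 = 77.6064139
  S ⇒ negate
  Lon: 154 + 27/60 + 59/3600 = 154.4663889
  W → negative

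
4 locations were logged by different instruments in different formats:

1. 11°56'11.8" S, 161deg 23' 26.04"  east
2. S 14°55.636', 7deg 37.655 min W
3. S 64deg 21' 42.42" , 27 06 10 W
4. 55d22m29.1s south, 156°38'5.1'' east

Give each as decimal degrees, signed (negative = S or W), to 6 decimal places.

1. -11.936611, 161.390567
2. -14.927267, -7.627583
3. -64.361783, -27.102778
4. -55.374750, 156.634750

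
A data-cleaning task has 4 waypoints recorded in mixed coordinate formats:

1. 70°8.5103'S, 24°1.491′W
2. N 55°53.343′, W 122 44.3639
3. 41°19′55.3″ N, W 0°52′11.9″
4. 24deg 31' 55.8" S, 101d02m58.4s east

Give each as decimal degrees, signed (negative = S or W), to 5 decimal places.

1. -70.14184, -24.02485
2. 55.88905, -122.73940
3. 41.33203, -0.86997
4. -24.53217, 101.04956

Point 1:
  φ: 8.5103′ = 0.141838°; total 70.141838
  hemisphere S, so the sign is −
  Longitude: 1.491′ = 0.024850°; total 24.024850
  W ⇒ negate
Point 2:
  φ: 55 + 53.343/60 = 55.889050
  N → positive
  Longitude: 122 + 44.3639/60 = 122.739398
  W ⇒ negate
Point 3:
  φ: 19′ + 55.3″ = 19.92167′; 41 + 19.92167/60 = 41.332028
  N ⇒ keep positive
  λ: 0 + 52/60 + 11.9/3600 = 0.869972
  W → negative
Point 4:
  Latitude: 24° + 31/60 + 55.8/3600 = 24 + 0.516667 + 0.015500 = 24.532167
  hemisphere S, so the sign is −
  Lon: 101 + 2/60 + 58.4/3600 = 101.049556
  E → positive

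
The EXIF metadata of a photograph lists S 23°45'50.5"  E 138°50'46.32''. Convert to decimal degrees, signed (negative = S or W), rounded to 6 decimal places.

-23.764028, 138.846200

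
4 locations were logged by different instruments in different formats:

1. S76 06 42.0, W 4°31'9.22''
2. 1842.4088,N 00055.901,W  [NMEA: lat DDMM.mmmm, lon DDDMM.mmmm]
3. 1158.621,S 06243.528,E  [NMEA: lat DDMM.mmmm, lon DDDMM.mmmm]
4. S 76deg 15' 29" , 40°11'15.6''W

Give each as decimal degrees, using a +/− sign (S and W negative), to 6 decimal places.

1. -76.111667, -4.519228
2. 18.706813, -0.931683
3. -11.977017, 62.725467
4. -76.258056, -40.187667

Point 1:
  Lat: 76° + 6/60 + 42/3600 = 76 + 0.100000 + 0.011667 = 76.1116667
  S ⇒ negate
  λ: 4 + 31/60 + 9.22/3600 = 4.5192278
  hemisphere W, so the sign is −
Point 2:
  Lat: degrees = first 2 digits = 18, minutes = 42.4088; 18 + 42.4088/60 = 18.7068133
  N → positive
  λ: split at 3 digits → 000° and 55.901′; 0 + 55.901/60 = 0.9316833
  hemisphere W, so the sign is −
Point 3:
  Latitude: degrees = first 2 digits = 11, minutes = 58.621; 11 + 58.621/60 = 11.9770167
  S → negative
  Longitude: split at 3 digits → 062° and 43.528′; 62 + 43.528/60 = 62.7254667
  E ⇒ keep positive
Point 4:
  Lat: 15′ + 29″ = 15.48333′; 76 + 15.48333/60 = 76.2580556
  S → negative
  Lon: 40 + 11/60 + 15.6/3600 = 40.1876667
  hemisphere W, so the sign is −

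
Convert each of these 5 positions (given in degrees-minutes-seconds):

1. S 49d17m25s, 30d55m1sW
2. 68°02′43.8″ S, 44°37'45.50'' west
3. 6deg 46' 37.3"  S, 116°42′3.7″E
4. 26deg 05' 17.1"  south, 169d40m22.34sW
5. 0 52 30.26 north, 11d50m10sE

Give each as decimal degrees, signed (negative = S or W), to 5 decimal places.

Point 1:
  φ: 49 + 17/60 + 25/3600 = 49.290278
  S ⇒ negate
  Lon: 55′ + 1″ = 55.01667′; 30 + 55.01667/60 = 30.916944
  W ⇒ negate
Point 2:
  Latitude: 2′ + 43.8″ = 2.73000′; 68 + 2.73000/60 = 68.045500
  hemisphere S, so the sign is −
  λ: 44 + 37/60 + 45.5/3600 = 44.629306
  hemisphere W, so the sign is −
Point 3:
  Latitude: 46′ + 37.3″ = 46.62167′; 6 + 46.62167/60 = 6.777028
  S ⇒ negate
  Lon: 42′ + 3.7″ = 42.06167′; 116 + 42.06167/60 = 116.701028
  E ⇒ keep positive
Point 4:
  Lat: 26° + 5/60 + 17.1/3600 = 26 + 0.083333 + 0.004750 = 26.088083
  S ⇒ negate
  λ: 169 + 40/60 + 22.34/3600 = 169.672872
  W ⇒ negate
Point 5:
  Latitude: 0° + 52/60 + 30.26/3600 = 0 + 0.866667 + 0.008406 = 0.875072
  N ⇒ keep positive
  Longitude: 11° + 50/60 + 10/3600 = 11 + 0.833333 + 0.002778 = 11.836111
  E → positive

1. -49.29028, -30.91694
2. -68.04550, -44.62931
3. -6.77703, 116.70103
4. -26.08808, -169.67287
5. 0.87507, 11.83611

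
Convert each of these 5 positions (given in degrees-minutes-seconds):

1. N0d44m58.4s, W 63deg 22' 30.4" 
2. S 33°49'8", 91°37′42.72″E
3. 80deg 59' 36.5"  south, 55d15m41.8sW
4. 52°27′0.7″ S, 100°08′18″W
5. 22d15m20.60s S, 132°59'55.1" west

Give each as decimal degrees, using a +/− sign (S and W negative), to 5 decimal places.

1. 0.74956, -63.37511
2. -33.81889, 91.62853
3. -80.99347, -55.26161
4. -52.45019, -100.13833
5. -22.25572, -132.99864

Point 1:
  Latitude: 0 + 44/60 + 58.4/3600 = 0.749556
  N → positive
  Lon: 22′ + 30.4″ = 22.50667′; 63 + 22.50667/60 = 63.375111
  W ⇒ negate
Point 2:
  Lat: 49′ + 8″ = 49.13333′; 33 + 49.13333/60 = 33.818889
  hemisphere S, so the sign is −
  λ: 91° + 37/60 + 42.72/3600 = 91 + 0.616667 + 0.011867 = 91.628533
  E ⇒ keep positive
Point 3:
  Latitude: 80° + 59/60 + 36.5/3600 = 80 + 0.983333 + 0.010139 = 80.993472
  S ⇒ negate
  Lon: 15′ + 41.8″ = 15.69667′; 55 + 15.69667/60 = 55.261611
  hemisphere W, so the sign is −
Point 4:
  Lat: 52° + 27/60 + 0.7/3600 = 52 + 0.450000 + 0.000194 = 52.450194
  S → negative
  Lon: 100° + 8/60 + 18/3600 = 100 + 0.133333 + 0.005000 = 100.138333
  W → negative
Point 5:
  Latitude: 22 + 15/60 + 20.6/3600 = 22.255722
  S → negative
  λ: 59′ + 55.1″ = 59.91833′; 132 + 59.91833/60 = 132.998639
  hemisphere W, so the sign is −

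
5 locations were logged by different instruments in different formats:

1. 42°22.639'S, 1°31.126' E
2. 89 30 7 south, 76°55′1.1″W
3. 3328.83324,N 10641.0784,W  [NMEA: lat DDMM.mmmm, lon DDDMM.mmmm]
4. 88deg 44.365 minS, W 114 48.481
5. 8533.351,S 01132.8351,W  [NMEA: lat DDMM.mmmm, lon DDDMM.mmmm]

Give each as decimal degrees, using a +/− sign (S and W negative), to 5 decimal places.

Point 1:
  Latitude: 42 + 22.639/60 = 42.377317
  hemisphere S, so the sign is −
  Lon: 1 + 31.126/60 = 1.518767
  E → positive
Point 2:
  φ: 89 + 30/60 + 7/3600 = 89.501944
  S → negative
  Lon: 55′ + 1.1″ = 55.01833′; 76 + 55.01833/60 = 76.916972
  W ⇒ negate
Point 3:
  Latitude: degrees = first 2 digits = 33, minutes = 28.83324; 33 + 28.83324/60 = 33.480554
  N → positive
  Longitude: split at 3 digits → 106° and 41.0784′; 106 + 41.0784/60 = 106.684640
  W ⇒ negate
Point 4:
  Latitude: 88 + 44.365/60 = 88.739417
  S ⇒ negate
  λ: 114 + 48.481/60 = 114.808017
  W → negative
Point 5:
  φ: split at 2 digits → 85° and 33.351′; 85 + 33.351/60 = 85.555850
  hemisphere S, so the sign is −
  Lon: degrees = first 3 digits = 11, minutes = 32.8351; 11 + 32.8351/60 = 11.547252
  W → negative

1. -42.37732, 1.51877
2. -89.50194, -76.91697
3. 33.48055, -106.68464
4. -88.73942, -114.80802
5. -85.55585, -11.54725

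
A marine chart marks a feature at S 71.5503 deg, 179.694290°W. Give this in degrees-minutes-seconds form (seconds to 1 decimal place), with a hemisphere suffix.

φ: whole degrees 71; 33.01800′ → 33′ and 1.080″
Lon: whole degrees 179; 41.65740′ → 41′ and 39.444″

71°33′1.1″ S, 179°41′39.4″ W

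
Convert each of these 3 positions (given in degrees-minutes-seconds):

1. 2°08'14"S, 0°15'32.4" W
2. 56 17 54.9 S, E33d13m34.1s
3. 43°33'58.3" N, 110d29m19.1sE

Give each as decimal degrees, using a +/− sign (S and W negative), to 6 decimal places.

1. -2.137222, -0.259000
2. -56.298583, 33.226139
3. 43.566194, 110.488639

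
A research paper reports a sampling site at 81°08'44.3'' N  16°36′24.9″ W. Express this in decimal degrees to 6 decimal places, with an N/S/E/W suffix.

φ: 81° + 8/60 + 44.3/3600 = 81 + 0.133333 + 0.012306 = 81.1456389
Lon: 16 + 36/60 + 24.9/3600 = 16.6069167

81.145639° N, 16.606917° W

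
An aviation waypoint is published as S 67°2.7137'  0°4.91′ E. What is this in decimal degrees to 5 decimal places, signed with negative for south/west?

-67.04523, 0.08183

Lat: 2.7137′ = 0.045228°; total 67.045228
S → negative
Longitude: 4.91′ = 0.081833°; total 0.081833
E → positive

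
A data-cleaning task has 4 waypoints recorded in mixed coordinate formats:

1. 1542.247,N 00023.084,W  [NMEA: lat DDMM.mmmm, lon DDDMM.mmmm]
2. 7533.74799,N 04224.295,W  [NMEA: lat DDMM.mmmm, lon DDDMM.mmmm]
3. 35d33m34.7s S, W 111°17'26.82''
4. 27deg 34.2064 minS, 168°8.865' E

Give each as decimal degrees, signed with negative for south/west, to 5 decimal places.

Point 1:
  Latitude: split at 2 digits → 15° and 42.247′; 15 + 42.247/60 = 15.704117
  N ⇒ keep positive
  λ: split at 3 digits → 000° and 23.084′; 0 + 23.084/60 = 0.384733
  W → negative
Point 2:
  Lat: degrees = first 2 digits = 75, minutes = 33.74799; 75 + 33.74799/60 = 75.562467
  N ⇒ keep positive
  Longitude: degrees = first 3 digits = 42, minutes = 24.295; 42 + 24.295/60 = 42.404917
  W → negative
Point 3:
  Latitude: 35° + 33/60 + 34.7/3600 = 35 + 0.550000 + 0.009639 = 35.559639
  hemisphere S, so the sign is −
  Lon: 17′ + 26.82″ = 17.44700′; 111 + 17.44700/60 = 111.290783
  W ⇒ negate
Point 4:
  φ: 27 + 34.2064/60 = 27.570107
  S ⇒ negate
  λ: 168 + 8.865/60 = 168.147750
  E → positive

1. 15.70412, -0.38473
2. 75.56247, -42.40492
3. -35.55964, -111.29078
4. -27.57011, 168.14775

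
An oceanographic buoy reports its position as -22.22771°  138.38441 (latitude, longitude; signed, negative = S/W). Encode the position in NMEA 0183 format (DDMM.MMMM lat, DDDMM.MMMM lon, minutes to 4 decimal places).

Latitude is negative → S; |value| = 22.227710
Latitude: 22° + 0.227710 × 60 = 22° 13.662600′
Longitude: minutes = (138.384410 − 138) × 60 = 23.064600

2213.6626,S / 13823.0646,E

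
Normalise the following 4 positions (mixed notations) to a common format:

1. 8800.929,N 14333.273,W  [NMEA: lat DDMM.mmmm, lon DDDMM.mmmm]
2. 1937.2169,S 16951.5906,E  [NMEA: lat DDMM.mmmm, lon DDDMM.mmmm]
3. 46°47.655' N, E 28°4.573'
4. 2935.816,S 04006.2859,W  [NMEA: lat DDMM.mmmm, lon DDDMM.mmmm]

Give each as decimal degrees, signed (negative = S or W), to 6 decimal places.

1. 88.015483, -143.554550
2. -19.620282, 169.859843
3. 46.794250, 28.076217
4. -29.596933, -40.104765

Point 1:
  Lat: degrees = first 2 digits = 88, minutes = 0.929; 88 + 0.929/60 = 88.0154833
  N → positive
  λ: split at 3 digits → 143° and 33.273′; 143 + 33.273/60 = 143.5545500
  W → negative
Point 2:
  φ: degrees = first 2 digits = 19, minutes = 37.2169; 19 + 37.2169/60 = 19.6202817
  S → negative
  Longitude: split at 3 digits → 169° and 51.5906′; 169 + 51.5906/60 = 169.8598433
  E ⇒ keep positive
Point 3:
  φ: 46 + 47.655/60 = 46.7942500
  N → positive
  λ: 4.573′ = 0.076217°; total 28.0762167
  E ⇒ keep positive
Point 4:
  Latitude: split at 2 digits → 29° and 35.816′; 29 + 35.816/60 = 29.5969333
  S ⇒ negate
  λ: split at 3 digits → 040° and 6.2859′; 40 + 6.2859/60 = 40.1047650
  W ⇒ negate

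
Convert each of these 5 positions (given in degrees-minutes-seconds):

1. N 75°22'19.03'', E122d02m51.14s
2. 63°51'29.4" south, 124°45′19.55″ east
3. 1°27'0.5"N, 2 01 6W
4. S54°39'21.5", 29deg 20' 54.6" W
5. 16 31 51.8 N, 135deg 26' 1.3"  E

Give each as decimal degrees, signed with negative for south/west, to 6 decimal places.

1. 75.371953, 122.047539
2. -63.858167, 124.755431
3. 1.450139, -2.018333
4. -54.655972, -29.348500
5. 16.531056, 135.433694

Point 1:
  φ: 22′ + 19.03″ = 22.31717′; 75 + 22.31717/60 = 75.3719528
  N → positive
  λ: 122 + 2/60 + 51.14/3600 = 122.0475389
  E ⇒ keep positive
Point 2:
  Latitude: 63 + 51/60 + 29.4/3600 = 63.8581667
  S → negative
  Longitude: 45′ + 19.55″ = 45.32583′; 124 + 45.32583/60 = 124.7554306
  E → positive
Point 3:
  φ: 1° + 27/60 + 0.5/3600 = 1 + 0.450000 + 0.000139 = 1.4501389
  N ⇒ keep positive
  λ: 1′ + 6″ = 1.10000′; 2 + 1.10000/60 = 2.0183333
  hemisphere W, so the sign is −
Point 4:
  φ: 54 + 39/60 + 21.5/3600 = 54.6559722
  hemisphere S, so the sign is −
  Longitude: 29 + 20/60 + 54.6/3600 = 29.3485000
  W → negative
Point 5:
  φ: 16° + 31/60 + 51.8/3600 = 16 + 0.516667 + 0.014389 = 16.5310556
  N → positive
  λ: 135° + 26/60 + 1.3/3600 = 135 + 0.433333 + 0.000361 = 135.4336944
  E → positive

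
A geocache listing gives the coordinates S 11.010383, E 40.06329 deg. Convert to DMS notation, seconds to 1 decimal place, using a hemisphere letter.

11°00′37.4″ S, 40°03′47.8″ E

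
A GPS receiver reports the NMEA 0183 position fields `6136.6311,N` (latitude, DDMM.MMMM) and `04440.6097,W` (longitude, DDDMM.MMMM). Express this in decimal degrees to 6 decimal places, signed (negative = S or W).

φ: degrees = first 2 digits = 61, minutes = 36.6311; 61 + 36.6311/60 = 61.6105183
N ⇒ keep positive
λ: degrees = first 3 digits = 44, minutes = 40.6097; 44 + 40.6097/60 = 44.6768283
hemisphere W, so the sign is −

61.610518, -44.676828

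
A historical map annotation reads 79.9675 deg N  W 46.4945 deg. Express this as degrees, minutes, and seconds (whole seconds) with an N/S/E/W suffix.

Latitude: 0.967500 × 60 = 58.05000′ → 58′, remainder × 60 = 3.00″
Longitude: whole degrees 46; 29.67000′ → 29′ and 40.20″

79°58′3″ N, 46°29′40″ W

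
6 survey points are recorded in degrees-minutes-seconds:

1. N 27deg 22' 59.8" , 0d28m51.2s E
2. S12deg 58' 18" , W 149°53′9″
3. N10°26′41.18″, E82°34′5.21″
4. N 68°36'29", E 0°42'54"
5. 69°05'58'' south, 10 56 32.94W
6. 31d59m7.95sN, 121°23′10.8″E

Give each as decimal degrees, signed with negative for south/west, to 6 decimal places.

1. 27.383278, 0.480889
2. -12.971667, -149.885833
3. 10.444772, 82.568114
4. 68.608056, 0.715000
5. -69.099444, -10.942483
6. 31.985542, 121.386333

Point 1:
  φ: 27° + 22/60 + 59.8/3600 = 27 + 0.366667 + 0.016611 = 27.3832778
  N ⇒ keep positive
  Longitude: 0° + 28/60 + 51.2/3600 = 0 + 0.466667 + 0.014222 = 0.4808889
  E → positive
Point 2:
  Latitude: 58′ + 18″ = 58.30000′; 12 + 58.30000/60 = 12.9716667
  S ⇒ negate
  Longitude: 149 + 53/60 + 9/3600 = 149.8858333
  W → negative
Point 3:
  Latitude: 10 + 26/60 + 41.18/3600 = 10.4447722
  N ⇒ keep positive
  Lon: 82° + 34/60 + 5.21/3600 = 82 + 0.566667 + 0.001447 = 82.5681139
  E → positive
Point 4:
  φ: 68° + 36/60 + 29/3600 = 68 + 0.600000 + 0.008056 = 68.6080556
  N ⇒ keep positive
  λ: 0° + 42/60 + 54/3600 = 0 + 0.700000 + 0.015000 = 0.7150000
  E ⇒ keep positive
Point 5:
  Lat: 5′ + 58″ = 5.96667′; 69 + 5.96667/60 = 69.0994444
  hemisphere S, so the sign is −
  λ: 10 + 56/60 + 32.94/3600 = 10.9424833
  W ⇒ negate
Point 6:
  Latitude: 31° + 59/60 + 7.95/3600 = 31 + 0.983333 + 0.002208 = 31.9855417
  N ⇒ keep positive
  Longitude: 121° + 23/60 + 10.8/3600 = 121 + 0.383333 + 0.003000 = 121.3863333
  E → positive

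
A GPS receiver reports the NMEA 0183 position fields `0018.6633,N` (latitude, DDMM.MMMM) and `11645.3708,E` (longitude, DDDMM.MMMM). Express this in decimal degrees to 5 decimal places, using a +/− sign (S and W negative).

0.31106, 116.75618

Latitude: split at 2 digits → 00° and 18.6633′; 0 + 18.6633/60 = 0.311055
N ⇒ keep positive
λ: split at 3 digits → 116° and 45.3708′; 116 + 45.3708/60 = 116.756180
E ⇒ keep positive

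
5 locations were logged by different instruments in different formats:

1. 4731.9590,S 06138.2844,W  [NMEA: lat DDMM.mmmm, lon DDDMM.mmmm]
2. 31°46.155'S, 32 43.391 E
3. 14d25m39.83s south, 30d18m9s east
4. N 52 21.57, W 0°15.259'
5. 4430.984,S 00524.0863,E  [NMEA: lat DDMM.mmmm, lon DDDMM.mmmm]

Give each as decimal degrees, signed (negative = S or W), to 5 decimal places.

Point 1:
  φ: split at 2 digits → 47° and 31.959′; 47 + 31.959/60 = 47.532650
  S ⇒ negate
  Lon: degrees = first 3 digits = 61, minutes = 38.2844; 61 + 38.2844/60 = 61.638073
  W ⇒ negate
Point 2:
  Lat: 31 + 46.155/60 = 31.769250
  S → negative
  Lon: 32 + 43.391/60 = 32.723183
  E → positive
Point 3:
  φ: 14 + 25/60 + 39.83/3600 = 14.427731
  hemisphere S, so the sign is −
  λ: 30 + 18/60 + 9/3600 = 30.302500
  E ⇒ keep positive
Point 4:
  φ: 21.57′ = 0.359500°; total 52.359500
  N ⇒ keep positive
  Lon: 0 + 15.259/60 = 0.254317
  hemisphere W, so the sign is −
Point 5:
  φ: degrees = first 2 digits = 44, minutes = 30.984; 44 + 30.984/60 = 44.516400
  S ⇒ negate
  Lon: degrees = first 3 digits = 5, minutes = 24.0863; 5 + 24.0863/60 = 5.401438
  E ⇒ keep positive

1. -47.53265, -61.63807
2. -31.76925, 32.72318
3. -14.42773, 30.30250
4. 52.35950, -0.25432
5. -44.51640, 5.40144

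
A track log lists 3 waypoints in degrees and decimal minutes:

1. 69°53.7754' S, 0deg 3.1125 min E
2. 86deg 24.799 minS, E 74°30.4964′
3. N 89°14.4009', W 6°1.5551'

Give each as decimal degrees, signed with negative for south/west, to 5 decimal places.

Point 1:
  Latitude: 69 + 53.7754/60 = 69.896257
  S ⇒ negate
  Lon: 0 + 3.1125/60 = 0.051875
  E ⇒ keep positive
Point 2:
  Lat: 86 + 24.799/60 = 86.413317
  S ⇒ negate
  λ: 30.4964′ = 0.508273°; total 74.508273
  E ⇒ keep positive
Point 3:
  Lat: 89 + 14.4009/60 = 89.240015
  N → positive
  Longitude: 6 + 1.5551/60 = 6.025918
  W ⇒ negate

1. -69.89626, 0.05188
2. -86.41332, 74.50827
3. 89.24002, -6.02592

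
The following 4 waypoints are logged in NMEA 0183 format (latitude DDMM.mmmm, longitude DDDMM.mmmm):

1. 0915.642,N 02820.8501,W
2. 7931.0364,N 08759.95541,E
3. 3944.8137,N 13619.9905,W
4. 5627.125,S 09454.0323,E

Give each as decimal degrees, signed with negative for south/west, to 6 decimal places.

1. 9.260700, -28.347502
2. 79.517273, 87.999257
3. 39.746895, -136.333175
4. -56.452083, 94.900538

Point 1:
  φ: degrees = first 2 digits = 9, minutes = 15.642; 9 + 15.642/60 = 9.2607000
  N → positive
  Longitude: degrees = first 3 digits = 28, minutes = 20.8501; 28 + 20.8501/60 = 28.3475017
  W ⇒ negate
Point 2:
  Lat: split at 2 digits → 79° and 31.0364′; 79 + 31.0364/60 = 79.5172733
  N → positive
  λ: degrees = first 3 digits = 87, minutes = 59.95541; 87 + 59.95541/60 = 87.9992568
  E → positive
Point 3:
  Latitude: degrees = first 2 digits = 39, minutes = 44.8137; 39 + 44.8137/60 = 39.7468950
  N → positive
  Longitude: degrees = first 3 digits = 136, minutes = 19.9905; 136 + 19.9905/60 = 136.3331750
  W ⇒ negate
Point 4:
  Latitude: degrees = first 2 digits = 56, minutes = 27.125; 56 + 27.125/60 = 56.4520833
  S → negative
  Longitude: split at 3 digits → 094° and 54.0323′; 94 + 54.0323/60 = 94.9005383
  E ⇒ keep positive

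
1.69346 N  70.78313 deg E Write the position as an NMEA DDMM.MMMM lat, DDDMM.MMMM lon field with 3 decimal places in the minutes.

0141.608,N / 07046.988,E

Latitude: minutes = (1.693460 − 1) × 60 = 41.60760
λ: minutes = (70.783130 − 70) × 60 = 46.98780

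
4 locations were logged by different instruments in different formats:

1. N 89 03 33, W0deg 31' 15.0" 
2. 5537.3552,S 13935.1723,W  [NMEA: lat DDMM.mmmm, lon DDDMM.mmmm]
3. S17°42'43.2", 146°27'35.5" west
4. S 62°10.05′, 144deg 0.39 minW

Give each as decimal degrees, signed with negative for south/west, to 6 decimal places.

Point 1:
  φ: 3′ + 33″ = 3.55000′; 89 + 3.55000/60 = 89.0591667
  N → positive
  Longitude: 0 + 31/60 + 15/3600 = 0.5208333
  hemisphere W, so the sign is −
Point 2:
  Latitude: split at 2 digits → 55° and 37.3552′; 55 + 37.3552/60 = 55.6225867
  S → negative
  Lon: split at 3 digits → 139° and 35.1723′; 139 + 35.1723/60 = 139.5862050
  hemisphere W, so the sign is −
Point 3:
  Latitude: 42′ + 43.2″ = 42.72000′; 17 + 42.72000/60 = 17.7120000
  S → negative
  Lon: 27′ + 35.5″ = 27.59167′; 146 + 27.59167/60 = 146.4598611
  W ⇒ negate
Point 4:
  Latitude: 62 + 10.05/60 = 62.1675000
  S → negative
  λ: 0.39′ = 0.006500°; total 144.0065000
  W → negative

1. 89.059167, -0.520833
2. -55.622587, -139.586205
3. -17.712000, -146.459861
4. -62.167500, -144.006500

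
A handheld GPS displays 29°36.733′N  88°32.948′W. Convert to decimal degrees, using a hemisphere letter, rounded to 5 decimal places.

φ: 29 + 36.733/60 = 29.612217
λ: 88 + 32.948/60 = 88.549133

29.61222° N, 88.54913° W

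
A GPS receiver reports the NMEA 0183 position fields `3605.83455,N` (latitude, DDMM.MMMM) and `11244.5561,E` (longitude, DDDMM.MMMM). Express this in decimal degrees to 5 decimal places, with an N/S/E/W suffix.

Latitude: degrees = first 2 digits = 36, minutes = 5.83455; 36 + 5.83455/60 = 36.097243
Lon: split at 3 digits → 112° and 44.5561′; 112 + 44.5561/60 = 112.742602

36.09724° N, 112.74260° E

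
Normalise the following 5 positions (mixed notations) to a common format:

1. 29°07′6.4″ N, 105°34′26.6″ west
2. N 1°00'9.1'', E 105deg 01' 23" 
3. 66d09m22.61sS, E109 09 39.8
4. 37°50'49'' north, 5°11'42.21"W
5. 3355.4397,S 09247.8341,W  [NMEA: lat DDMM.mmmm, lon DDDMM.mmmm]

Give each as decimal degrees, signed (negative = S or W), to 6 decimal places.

1. 29.118444, -105.574056
2. 1.002528, 105.023056
3. -66.156281, 109.161056
4. 37.846944, -5.195058
5. -33.923995, -92.797235

Point 1:
  Lat: 29° + 7/60 + 6.4/3600 = 29 + 0.116667 + 0.001778 = 29.1184444
  N ⇒ keep positive
  Lon: 105 + 34/60 + 26.6/3600 = 105.5740556
  W → negative
Point 2:
  φ: 0′ + 9.1″ = 0.15167′; 1 + 0.15167/60 = 1.0025278
  N ⇒ keep positive
  λ: 105° + 1/60 + 23/3600 = 105 + 0.016667 + 0.006389 = 105.0230556
  E ⇒ keep positive
Point 3:
  φ: 9′ + 22.61″ = 9.37683′; 66 + 9.37683/60 = 66.1562806
  S ⇒ negate
  Longitude: 109 + 9/60 + 39.8/3600 = 109.1610556
  E → positive
Point 4:
  Lat: 37 + 50/60 + 49/3600 = 37.8469444
  N → positive
  λ: 11′ + 42.21″ = 11.70350′; 5 + 11.70350/60 = 5.1950583
  hemisphere W, so the sign is −
Point 5:
  φ: degrees = first 2 digits = 33, minutes = 55.4397; 33 + 55.4397/60 = 33.9239950
  S → negative
  Lon: degrees = first 3 digits = 92, minutes = 47.8341; 92 + 47.8341/60 = 92.7972350
  hemisphere W, so the sign is −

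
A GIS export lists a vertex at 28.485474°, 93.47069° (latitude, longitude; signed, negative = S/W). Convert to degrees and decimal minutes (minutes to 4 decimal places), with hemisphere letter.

φ: 28° + 0.485474 × 60 = 28° 29.128440′
Lon: 93° + 0.470690 × 60 = 93° 28.241400′

28° 29.1284′ N, 93° 28.2414′ E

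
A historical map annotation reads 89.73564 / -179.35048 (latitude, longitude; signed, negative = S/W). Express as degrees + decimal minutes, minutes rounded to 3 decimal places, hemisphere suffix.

Lat: fractional part 0.735640 → 44.13840 minutes
Longitude is negative → W; |value| = 179.350480
Lon: minutes = (179.350480 − 179) × 60 = 21.02880

89° 44.138′ N, 179° 21.029′ W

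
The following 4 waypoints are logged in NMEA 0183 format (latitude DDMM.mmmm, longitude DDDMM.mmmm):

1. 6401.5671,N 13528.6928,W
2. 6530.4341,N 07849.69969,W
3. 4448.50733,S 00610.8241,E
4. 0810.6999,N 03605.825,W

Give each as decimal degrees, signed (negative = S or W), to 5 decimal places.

Point 1:
  Latitude: degrees = first 2 digits = 64, minutes = 1.5671; 64 + 1.5671/60 = 64.026118
  N ⇒ keep positive
  Longitude: split at 3 digits → 135° and 28.6928′; 135 + 28.6928/60 = 135.478213
  W ⇒ negate
Point 2:
  Latitude: degrees = first 2 digits = 65, minutes = 30.4341; 65 + 30.4341/60 = 65.507235
  N ⇒ keep positive
  Lon: degrees = first 3 digits = 78, minutes = 49.69969; 78 + 49.69969/60 = 78.828328
  W ⇒ negate
Point 3:
  Latitude: degrees = first 2 digits = 44, minutes = 48.50733; 44 + 48.50733/60 = 44.808456
  S → negative
  Lon: degrees = first 3 digits = 6, minutes = 10.8241; 6 + 10.8241/60 = 6.180402
  E → positive
Point 4:
  φ: split at 2 digits → 08° and 10.6999′; 8 + 10.6999/60 = 8.178332
  N ⇒ keep positive
  Lon: split at 3 digits → 036° and 5.825′; 36 + 5.825/60 = 36.097083
  W ⇒ negate

1. 64.02612, -135.47821
2. 65.50724, -78.82833
3. -44.80846, 6.18040
4. 8.17833, -36.09708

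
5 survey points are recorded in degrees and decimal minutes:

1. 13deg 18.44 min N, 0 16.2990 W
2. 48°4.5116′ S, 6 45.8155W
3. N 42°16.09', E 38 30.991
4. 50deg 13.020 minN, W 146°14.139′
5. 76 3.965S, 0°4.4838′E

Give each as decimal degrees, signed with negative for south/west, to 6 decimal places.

1. 13.307333, -0.271650
2. -48.075193, -6.763592
3. 42.268167, 38.516517
4. 50.217000, -146.235650
5. -76.066083, 0.074730

Point 1:
  Lat: 18.44′ = 0.307333°; total 13.3073333
  N → positive
  λ: 0 + 16.299/60 = 0.2716500
  hemisphere W, so the sign is −
Point 2:
  Lat: 4.5116′ = 0.075193°; total 48.0751933
  hemisphere S, so the sign is −
  Longitude: 45.8155′ = 0.763592°; total 6.7635917
  W ⇒ negate
Point 3:
  Lat: 42 + 16.09/60 = 42.2681667
  N ⇒ keep positive
  Longitude: 38 + 30.991/60 = 38.5165167
  E → positive
Point 4:
  Lat: 13.02′ = 0.217000°; total 50.2170000
  N ⇒ keep positive
  λ: 146 + 14.139/60 = 146.2356500
  W ⇒ negate
Point 5:
  Lat: 76 + 3.965/60 = 76.0660833
  S ⇒ negate
  Longitude: 4.4838′ = 0.074730°; total 0.0747300
  E ⇒ keep positive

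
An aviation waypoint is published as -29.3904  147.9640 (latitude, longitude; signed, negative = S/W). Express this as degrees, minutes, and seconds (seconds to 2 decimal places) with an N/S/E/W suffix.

Latitude is negative → S; |value| = 29.390400
φ: 0.390400° → 23.42400′; 0.42400 × 60 = 25.4400″
λ: whole degrees 147; 57.84000′ → 57′ and 50.4000″

29°23′25.44″ S, 147°57′50.40″ E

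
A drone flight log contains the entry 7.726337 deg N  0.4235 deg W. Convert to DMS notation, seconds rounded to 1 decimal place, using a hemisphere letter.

Latitude: whole degrees 7; 43.58022′ → 43′ and 34.813″
Lon: 0.423500° → 25.41000′; 0.41000 × 60 = 24.600″

7°43′34.8″ N, 0°25′24.6″ W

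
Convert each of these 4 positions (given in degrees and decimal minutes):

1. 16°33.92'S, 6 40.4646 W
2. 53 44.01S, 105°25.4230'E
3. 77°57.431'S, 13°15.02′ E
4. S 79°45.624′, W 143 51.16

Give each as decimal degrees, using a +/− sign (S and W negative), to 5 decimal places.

Point 1:
  Latitude: 16 + 33.92/60 = 16.565333
  S → negative
  λ: 40.4646′ = 0.674410°; total 6.674410
  W ⇒ negate
Point 2:
  Lat: 44.01′ = 0.733500°; total 53.733500
  S → negative
  λ: 105 + 25.423/60 = 105.423717
  E → positive
Point 3:
  φ: 77 + 57.431/60 = 77.957183
  hemisphere S, so the sign is −
  λ: 15.02′ = 0.250333°; total 13.250333
  E ⇒ keep positive
Point 4:
  Latitude: 79 + 45.624/60 = 79.760400
  S ⇒ negate
  Longitude: 143 + 51.16/60 = 143.852667
  W → negative

1. -16.56533, -6.67441
2. -53.73350, 105.42372
3. -77.95718, 13.25033
4. -79.76040, -143.85267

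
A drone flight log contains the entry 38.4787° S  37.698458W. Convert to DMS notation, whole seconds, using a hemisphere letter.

38°28′43″ S, 37°41′54″ W

Lat: 0.478700° → 28.72200′; 0.72200 × 60 = 43.32″
λ: whole degrees 37; 41.90748′ → 41′ and 54.45″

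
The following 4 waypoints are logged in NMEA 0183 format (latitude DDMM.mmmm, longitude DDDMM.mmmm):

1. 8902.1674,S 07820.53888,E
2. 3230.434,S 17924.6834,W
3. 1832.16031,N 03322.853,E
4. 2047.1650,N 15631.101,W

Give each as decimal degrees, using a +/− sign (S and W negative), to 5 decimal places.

Point 1:
  φ: degrees = first 2 digits = 89, minutes = 2.1674; 89 + 2.1674/60 = 89.036123
  S ⇒ negate
  λ: degrees = first 3 digits = 78, minutes = 20.53888; 78 + 20.53888/60 = 78.342315
  E → positive
Point 2:
  Lat: degrees = first 2 digits = 32, minutes = 30.434; 32 + 30.434/60 = 32.507233
  hemisphere S, so the sign is −
  Lon: split at 3 digits → 179° and 24.6834′; 179 + 24.6834/60 = 179.411390
  W → negative
Point 3:
  Latitude: split at 2 digits → 18° and 32.16031′; 18 + 32.16031/60 = 18.536005
  N → positive
  λ: degrees = first 3 digits = 33, minutes = 22.853; 33 + 22.853/60 = 33.380883
  E ⇒ keep positive
Point 4:
  φ: degrees = first 2 digits = 20, minutes = 47.165; 20 + 47.165/60 = 20.786083
  N → positive
  Lon: degrees = first 3 digits = 156, minutes = 31.101; 156 + 31.101/60 = 156.518350
  hemisphere W, so the sign is −

1. -89.03612, 78.34231
2. -32.50723, -179.41139
3. 18.53601, 33.38088
4. 20.78608, -156.51835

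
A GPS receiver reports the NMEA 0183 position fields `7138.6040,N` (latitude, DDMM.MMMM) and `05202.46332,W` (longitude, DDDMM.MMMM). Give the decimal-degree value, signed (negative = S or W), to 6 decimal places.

Lat: degrees = first 2 digits = 71, minutes = 38.604; 71 + 38.604/60 = 71.6434000
N ⇒ keep positive
Longitude: degrees = first 3 digits = 52, minutes = 2.46332; 52 + 2.46332/60 = 52.0410553
W → negative

71.643400, -52.041055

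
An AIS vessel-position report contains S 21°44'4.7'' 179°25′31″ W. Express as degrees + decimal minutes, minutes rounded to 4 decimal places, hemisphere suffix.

Latitude: seconds/60 = 0.07833; minutes = 44 + 0.07833 = 44.078333
λ: 25 + 31/60 = 25.516667′

21° 44.0783′ S, 179° 25.5167′ W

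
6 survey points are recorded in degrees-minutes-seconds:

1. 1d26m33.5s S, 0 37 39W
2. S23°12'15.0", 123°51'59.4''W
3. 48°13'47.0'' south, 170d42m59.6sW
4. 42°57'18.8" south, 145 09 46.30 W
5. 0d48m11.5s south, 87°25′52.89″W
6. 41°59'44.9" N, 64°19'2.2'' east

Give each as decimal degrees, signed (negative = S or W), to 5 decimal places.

1. -1.44264, -0.62750
2. -23.20417, -123.86650
3. -48.22972, -170.71656
4. -42.95522, -145.16286
5. -0.80319, -87.43136
6. 41.99581, 64.31728

Point 1:
  φ: 1° + 26/60 + 33.5/3600 = 1 + 0.433333 + 0.009306 = 1.442639
  S ⇒ negate
  Lon: 0 + 37/60 + 39/3600 = 0.627500
  W → negative
Point 2:
  Lat: 23° + 12/60 + 15/3600 = 23 + 0.200000 + 0.004167 = 23.204167
  hemisphere S, so the sign is −
  Longitude: 123° + 51/60 + 59.4/3600 = 123 + 0.850000 + 0.016500 = 123.866500
  W → negative
Point 3:
  Latitude: 13′ + 47″ = 13.78333′; 48 + 13.78333/60 = 48.229722
  S → negative
  λ: 170 + 42/60 + 59.6/3600 = 170.716556
  W → negative
Point 4:
  φ: 42 + 57/60 + 18.8/3600 = 42.955222
  S ⇒ negate
  Longitude: 145° + 9/60 + 46.3/3600 = 145 + 0.150000 + 0.012861 = 145.162861
  W ⇒ negate
Point 5:
  φ: 0° + 48/60 + 11.5/3600 = 0 + 0.800000 + 0.003194 = 0.803194
  hemisphere S, so the sign is −
  λ: 25′ + 52.89″ = 25.88150′; 87 + 25.88150/60 = 87.431358
  hemisphere W, so the sign is −
Point 6:
  Lat: 41° + 59/60 + 44.9/3600 = 41 + 0.983333 + 0.012472 = 41.995806
  N ⇒ keep positive
  λ: 64 + 19/60 + 2.2/3600 = 64.317278
  E → positive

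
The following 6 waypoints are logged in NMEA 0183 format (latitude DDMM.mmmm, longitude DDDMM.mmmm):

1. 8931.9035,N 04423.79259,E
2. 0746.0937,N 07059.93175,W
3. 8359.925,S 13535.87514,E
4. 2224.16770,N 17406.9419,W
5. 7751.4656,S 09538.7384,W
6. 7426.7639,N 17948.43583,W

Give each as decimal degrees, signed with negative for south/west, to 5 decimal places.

Point 1:
  φ: split at 2 digits → 89° and 31.9035′; 89 + 31.9035/60 = 89.531725
  N → positive
  λ: split at 3 digits → 044° and 23.79259′; 44 + 23.79259/60 = 44.396543
  E → positive
Point 2:
  Lat: degrees = first 2 digits = 7, minutes = 46.0937; 7 + 46.0937/60 = 7.768228
  N → positive
  Longitude: split at 3 digits → 070° and 59.93175′; 70 + 59.93175/60 = 70.998863
  W → negative
Point 3:
  Latitude: degrees = first 2 digits = 83, minutes = 59.925; 83 + 59.925/60 = 83.998750
  S ⇒ negate
  Lon: degrees = first 3 digits = 135, minutes = 35.87514; 135 + 35.87514/60 = 135.597919
  E ⇒ keep positive
Point 4:
  φ: degrees = first 2 digits = 22, minutes = 24.1677; 22 + 24.1677/60 = 22.402795
  N → positive
  Longitude: split at 3 digits → 174° and 6.9419′; 174 + 6.9419/60 = 174.115698
  W → negative
Point 5:
  Lat: split at 2 digits → 77° and 51.4656′; 77 + 51.4656/60 = 77.857760
  hemisphere S, so the sign is −
  λ: split at 3 digits → 095° and 38.7384′; 95 + 38.7384/60 = 95.645640
  W ⇒ negate
Point 6:
  Lat: degrees = first 2 digits = 74, minutes = 26.7639; 74 + 26.7639/60 = 74.446065
  N ⇒ keep positive
  Lon: split at 3 digits → 179° and 48.43583′; 179 + 48.43583/60 = 179.807264
  hemisphere W, so the sign is −

1. 89.53173, 44.39654
2. 7.76823, -70.99886
3. -83.99875, 135.59792
4. 22.40280, -174.11570
5. -77.85776, -95.64564
6. 74.44607, -179.80726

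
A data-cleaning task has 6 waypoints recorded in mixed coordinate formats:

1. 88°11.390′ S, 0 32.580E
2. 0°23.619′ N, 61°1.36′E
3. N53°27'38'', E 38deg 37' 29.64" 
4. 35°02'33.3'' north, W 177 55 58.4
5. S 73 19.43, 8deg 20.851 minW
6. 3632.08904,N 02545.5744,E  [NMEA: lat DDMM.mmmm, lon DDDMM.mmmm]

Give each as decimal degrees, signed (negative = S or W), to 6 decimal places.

1. -88.189833, 0.543000
2. 0.393650, 61.022667
3. 53.460556, 38.624900
4. 35.042583, -177.932889
5. -73.323833, -8.347517
6. 36.534817, 25.759573

Point 1:
  φ: 11.39′ = 0.189833°; total 88.1898333
  S ⇒ negate
  Longitude: 32.58′ = 0.543000°; total 0.5430000
  E ⇒ keep positive
Point 2:
  Lat: 0 + 23.619/60 = 0.3936500
  N → positive
  Lon: 1.36′ = 0.022667°; total 61.0226667
  E → positive
Point 3:
  φ: 53 + 27/60 + 38/3600 = 53.4605556
  N ⇒ keep positive
  Lon: 38° + 37/60 + 29.64/3600 = 38 + 0.616667 + 0.008233 = 38.6249000
  E → positive
Point 4:
  Lat: 35 + 2/60 + 33.3/3600 = 35.0425833
  N ⇒ keep positive
  λ: 177 + 55/60 + 58.4/3600 = 177.9328889
  W → negative
Point 5:
  φ: 73 + 19.43/60 = 73.3238333
  hemisphere S, so the sign is −
  λ: 20.851′ = 0.347517°; total 8.3475167
  W ⇒ negate
Point 6:
  φ: split at 2 digits → 36° and 32.08904′; 36 + 32.08904/60 = 36.5348173
  N → positive
  Longitude: split at 3 digits → 025° and 45.5744′; 25 + 45.5744/60 = 25.7595733
  E → positive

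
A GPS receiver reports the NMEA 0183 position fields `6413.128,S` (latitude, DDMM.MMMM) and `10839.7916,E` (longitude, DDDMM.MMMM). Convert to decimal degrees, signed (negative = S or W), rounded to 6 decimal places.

-64.218800, 108.663193

Lat: degrees = first 2 digits = 64, minutes = 13.128; 64 + 13.128/60 = 64.2188000
S → negative
Longitude: degrees = first 3 digits = 108, minutes = 39.7916; 108 + 39.7916/60 = 108.6631933
E ⇒ keep positive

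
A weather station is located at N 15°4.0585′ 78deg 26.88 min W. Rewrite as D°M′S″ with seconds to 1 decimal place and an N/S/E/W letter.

15°04′3.5″ N, 78°26′52.8″ W

Lat: 4.05850′ → 4′ and 0.05850 × 60 = 3.510″
Lon: fractional minutes 0.88000 × 60 = 52.800″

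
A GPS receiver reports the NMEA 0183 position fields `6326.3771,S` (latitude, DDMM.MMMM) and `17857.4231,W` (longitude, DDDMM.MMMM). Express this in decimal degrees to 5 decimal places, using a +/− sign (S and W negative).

Latitude: degrees = first 2 digits = 63, minutes = 26.3771; 63 + 26.3771/60 = 63.439618
S → negative
Lon: degrees = first 3 digits = 178, minutes = 57.4231; 178 + 57.4231/60 = 178.957052
hemisphere W, so the sign is −

-63.43962, -178.95705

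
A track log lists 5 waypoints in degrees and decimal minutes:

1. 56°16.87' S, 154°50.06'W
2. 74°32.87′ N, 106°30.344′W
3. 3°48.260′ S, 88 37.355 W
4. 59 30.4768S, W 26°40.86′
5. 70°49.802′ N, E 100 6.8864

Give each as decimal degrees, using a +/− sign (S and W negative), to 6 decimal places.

Point 1:
  Latitude: 16.87′ = 0.281167°; total 56.2811667
  hemisphere S, so the sign is −
  λ: 154 + 50.06/60 = 154.8343333
  hemisphere W, so the sign is −
Point 2:
  φ: 74 + 32.87/60 = 74.5478333
  N → positive
  λ: 106 + 30.344/60 = 106.5057333
  W → negative
Point 3:
  Lat: 3 + 48.26/60 = 3.8043333
  hemisphere S, so the sign is −
  Lon: 88 + 37.355/60 = 88.6225833
  W → negative
Point 4:
  Latitude: 30.4768′ = 0.507947°; total 59.5079467
  S → negative
  λ: 26 + 40.86/60 = 26.6810000
  W ⇒ negate
Point 5:
  Lat: 70 + 49.802/60 = 70.8300333
  N ⇒ keep positive
  Longitude: 6.8864′ = 0.114773°; total 100.1147733
  E → positive

1. -56.281167, -154.834333
2. 74.547833, -106.505733
3. -3.804333, -88.622583
4. -59.507947, -26.681000
5. 70.830033, 100.114773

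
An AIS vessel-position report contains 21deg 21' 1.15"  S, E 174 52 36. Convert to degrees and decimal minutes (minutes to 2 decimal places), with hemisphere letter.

21° 21.02′ S, 174° 52.60′ E

Lat: seconds/60 = 0.01917; minutes = 21 + 0.01917 = 21.0192
λ: 52 + 36/60 = 52.6000′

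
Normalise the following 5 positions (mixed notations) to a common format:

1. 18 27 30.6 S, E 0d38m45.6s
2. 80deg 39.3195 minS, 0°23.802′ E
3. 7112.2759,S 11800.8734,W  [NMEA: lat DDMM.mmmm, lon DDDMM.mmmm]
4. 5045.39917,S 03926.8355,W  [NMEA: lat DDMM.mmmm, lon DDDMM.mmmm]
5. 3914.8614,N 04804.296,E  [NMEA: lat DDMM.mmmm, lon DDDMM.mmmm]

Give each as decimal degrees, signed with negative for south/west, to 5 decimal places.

1. -18.45850, 0.64600
2. -80.65533, 0.39670
3. -71.20460, -118.01456
4. -50.75665, -39.44726
5. 39.24769, 48.07160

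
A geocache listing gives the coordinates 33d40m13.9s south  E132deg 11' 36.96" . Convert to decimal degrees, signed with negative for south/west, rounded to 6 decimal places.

-33.670528, 132.193600

φ: 33 + 40/60 + 13.9/3600 = 33.6705278
hemisphere S, so the sign is −
λ: 11′ + 36.96″ = 11.61600′; 132 + 11.61600/60 = 132.1936000
E ⇒ keep positive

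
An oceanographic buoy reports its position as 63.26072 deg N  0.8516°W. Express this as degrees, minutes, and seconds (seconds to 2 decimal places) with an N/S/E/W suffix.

63°15′38.59″ N, 0°51′5.76″ W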